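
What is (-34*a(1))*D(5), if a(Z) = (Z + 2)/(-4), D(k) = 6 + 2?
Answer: 204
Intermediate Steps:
D(k) = 8
a(Z) = -½ - Z/4 (a(Z) = (2 + Z)*(-¼) = -½ - Z/4)
(-34*a(1))*D(5) = -34*(-½ - ¼*1)*8 = -34*(-½ - ¼)*8 = -34*(-¾)*8 = (51/2)*8 = 204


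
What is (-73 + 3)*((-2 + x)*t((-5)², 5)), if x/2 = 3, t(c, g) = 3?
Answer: -840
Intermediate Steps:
x = 6 (x = 2*3 = 6)
(-73 + 3)*((-2 + x)*t((-5)², 5)) = (-73 + 3)*((-2 + 6)*3) = -280*3 = -70*12 = -840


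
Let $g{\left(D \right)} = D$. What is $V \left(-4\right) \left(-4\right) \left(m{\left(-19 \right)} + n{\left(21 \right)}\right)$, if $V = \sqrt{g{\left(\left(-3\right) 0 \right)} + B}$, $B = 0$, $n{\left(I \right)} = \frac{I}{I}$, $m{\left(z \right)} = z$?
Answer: $0$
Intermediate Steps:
$n{\left(I \right)} = 1$
$V = 0$ ($V = \sqrt{\left(-3\right) 0 + 0} = \sqrt{0 + 0} = \sqrt{0} = 0$)
$V \left(-4\right) \left(-4\right) \left(m{\left(-19 \right)} + n{\left(21 \right)}\right) = 0 \left(-4\right) \left(-4\right) \left(-19 + 1\right) = 0 \left(-4\right) \left(-18\right) = 0 \left(-18\right) = 0$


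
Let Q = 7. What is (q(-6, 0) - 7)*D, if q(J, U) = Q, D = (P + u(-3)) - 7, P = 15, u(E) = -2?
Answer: 0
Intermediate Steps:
D = 6 (D = (15 - 2) - 7 = 13 - 7 = 6)
q(J, U) = 7
(q(-6, 0) - 7)*D = (7 - 7)*6 = 0*6 = 0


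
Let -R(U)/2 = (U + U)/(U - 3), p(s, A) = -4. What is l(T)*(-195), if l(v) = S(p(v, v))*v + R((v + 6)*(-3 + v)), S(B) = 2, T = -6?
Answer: 2340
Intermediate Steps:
R(U) = -4*U/(-3 + U) (R(U) = -2*(U + U)/(U - 3) = -2*2*U/(-3 + U) = -4*U/(-3 + U))
l(v) = 2*v - 4*(-3 + v)*(6 + v)/(-3 + (-3 + v)*(6 + v)) (l(v) = 2*v - 4*(v + 6)*(-3 + v)/(-3 + (v + 6)*(-3 + v)) = 2*v - 4*(6 + v)*(-3 + v)/(-3 + (6 + v)*(-3 + v)) = 2*v - 4*(-3 + v)*(6 + v)/(-3 + (-3 + v)*(6 + v)))
l(T)*(-195) = (2*(36 + (-6)² + (-6)³ - 27*(-6))/(-21 + (-6)² + 3*(-6)))*(-195) = (2*(36 + 36 - 216 + 162)/(-21 + 36 - 18))*(-195) = (2*18/(-3))*(-195) = (2*(-⅓)*18)*(-195) = -12*(-195) = 2340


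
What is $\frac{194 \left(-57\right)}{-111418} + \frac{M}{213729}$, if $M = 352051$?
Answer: $\frac{20794116800}{11906628861} \approx 1.7464$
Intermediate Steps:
$\frac{194 \left(-57\right)}{-111418} + \frac{M}{213729} = \frac{194 \left(-57\right)}{-111418} + \frac{352051}{213729} = \left(-11058\right) \left(- \frac{1}{111418}\right) + 352051 \cdot \frac{1}{213729} = \frac{5529}{55709} + \frac{352051}{213729} = \frac{20794116800}{11906628861}$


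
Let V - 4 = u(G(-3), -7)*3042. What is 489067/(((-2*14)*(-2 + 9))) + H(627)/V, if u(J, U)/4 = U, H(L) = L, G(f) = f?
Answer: -5206867177/2086714 ≈ -2495.2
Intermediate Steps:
u(J, U) = 4*U
V = -85172 (V = 4 + (4*(-7))*3042 = 4 - 28*3042 = 4 - 85176 = -85172)
489067/(((-2*14)*(-2 + 9))) + H(627)/V = 489067/(((-2*14)*(-2 + 9))) + 627/(-85172) = 489067/((-28*7)) + 627*(-1/85172) = 489067/(-196) - 627/85172 = 489067*(-1/196) - 627/85172 = -489067/196 - 627/85172 = -5206867177/2086714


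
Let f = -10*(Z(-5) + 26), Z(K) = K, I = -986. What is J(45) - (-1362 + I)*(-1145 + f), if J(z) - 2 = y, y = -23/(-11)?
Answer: -34996895/11 ≈ -3.1815e+6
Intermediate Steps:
y = 23/11 (y = -23*(-1/11) = 23/11 ≈ 2.0909)
f = -210 (f = -10*(-5 + 26) = -10*21 = -210)
J(z) = 45/11 (J(z) = 2 + 23/11 = 45/11)
J(45) - (-1362 + I)*(-1145 + f) = 45/11 - (-1362 - 986)*(-1145 - 210) = 45/11 - (-2348)*(-1355) = 45/11 - 1*3181540 = 45/11 - 3181540 = -34996895/11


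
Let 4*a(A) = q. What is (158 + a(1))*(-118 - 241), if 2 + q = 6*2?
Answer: -115239/2 ≈ -57620.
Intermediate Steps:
q = 10 (q = -2 + 6*2 = -2 + 12 = 10)
a(A) = 5/2 (a(A) = (¼)*10 = 5/2)
(158 + a(1))*(-118 - 241) = (158 + 5/2)*(-118 - 241) = (321/2)*(-359) = -115239/2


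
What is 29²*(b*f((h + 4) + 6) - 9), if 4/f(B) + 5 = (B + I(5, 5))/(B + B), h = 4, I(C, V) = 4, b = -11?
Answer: 56347/61 ≈ 923.72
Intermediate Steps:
f(B) = 4/(-5 + (4 + B)/(2*B)) (f(B) = 4/(-5 + (B + 4)/(B + B)) = 4/(-5 + (4 + B)/((2*B))) = 4/(-5 + (4 + B)*(1/(2*B))) = 4/(-5 + (4 + B)/(2*B)))
29²*(b*f((h + 4) + 6) - 9) = 29²*(-(-88)*((4 + 4) + 6)/(-4 + 9*((4 + 4) + 6)) - 9) = 841*(-(-88)*(8 + 6)/(-4 + 9*(8 + 6)) - 9) = 841*(-(-88)*14/(-4 + 9*14) - 9) = 841*(-(-88)*14/(-4 + 126) - 9) = 841*(-(-88)*14/122 - 9) = 841*(-11*(-56/61) - 9) = 841*(616/61 - 9) = 841*(67/61) = 56347/61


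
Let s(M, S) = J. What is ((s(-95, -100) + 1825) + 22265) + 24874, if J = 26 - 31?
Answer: 48959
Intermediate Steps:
J = -5
s(M, S) = -5
((s(-95, -100) + 1825) + 22265) + 24874 = ((-5 + 1825) + 22265) + 24874 = (1820 + 22265) + 24874 = 24085 + 24874 = 48959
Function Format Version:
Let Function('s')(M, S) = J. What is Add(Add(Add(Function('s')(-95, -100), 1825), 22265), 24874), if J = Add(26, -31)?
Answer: 48959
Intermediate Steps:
J = -5
Function('s')(M, S) = -5
Add(Add(Add(Function('s')(-95, -100), 1825), 22265), 24874) = Add(Add(Add(-5, 1825), 22265), 24874) = Add(Add(1820, 22265), 24874) = Add(24085, 24874) = 48959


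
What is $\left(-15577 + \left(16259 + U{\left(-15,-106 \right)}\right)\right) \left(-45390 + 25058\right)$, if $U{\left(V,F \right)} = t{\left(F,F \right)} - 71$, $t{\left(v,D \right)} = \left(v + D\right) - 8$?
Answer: $-7949812$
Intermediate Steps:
$t{\left(v,D \right)} = -8 + D + v$ ($t{\left(v,D \right)} = \left(D + v\right) - 8 = -8 + D + v$)
$U{\left(V,F \right)} = -79 + 2 F$ ($U{\left(V,F \right)} = \left(-8 + F + F\right) - 71 = \left(-8 + 2 F\right) - 71 = -79 + 2 F$)
$\left(-15577 + \left(16259 + U{\left(-15,-106 \right)}\right)\right) \left(-45390 + 25058\right) = \left(-15577 + \left(16259 + \left(-79 + 2 \left(-106\right)\right)\right)\right) \left(-45390 + 25058\right) = \left(-15577 + \left(16259 - 291\right)\right) \left(-20332\right) = \left(-15577 + 15968\right) \left(-20332\right) = 391 \left(-20332\right) = -7949812$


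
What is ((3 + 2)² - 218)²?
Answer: 37249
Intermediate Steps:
((3 + 2)² - 218)² = (5² - 218)² = (25 - 218)² = (-193)² = 37249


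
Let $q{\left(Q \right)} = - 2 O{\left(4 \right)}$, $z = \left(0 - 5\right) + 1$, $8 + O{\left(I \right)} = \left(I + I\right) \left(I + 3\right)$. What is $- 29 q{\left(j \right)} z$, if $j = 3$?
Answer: $-11136$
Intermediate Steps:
$O{\left(I \right)} = -8 + 2 I \left(3 + I\right)$ ($O{\left(I \right)} = -8 + \left(I + I\right) \left(I + 3\right) = -8 + 2 I \left(3 + I\right)$)
$z = -4$ ($z = -5 + 1 = -4$)
$q{\left(Q \right)} = -96$ ($q{\left(Q \right)} = - 2 \left(-8 + 2 \cdot 4^{2} + 6 \cdot 4\right) = - 2 \left(-8 + 2 \cdot 16 + 24\right) = - 2 \left(-8 + 32 + 24\right) = \left(-2\right) 48 = -96$)
$- 29 q{\left(j \right)} z = \left(-29\right) \left(-96\right) \left(-4\right) = 2784 \left(-4\right) = -11136$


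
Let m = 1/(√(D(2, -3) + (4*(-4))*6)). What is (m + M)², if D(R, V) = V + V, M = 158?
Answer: (16116 - I*√102)²/10404 ≈ 24964.0 - 31.289*I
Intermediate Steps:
D(R, V) = 2*V
m = -I*√102/102 (m = 1/(√(2*(-3) + (4*(-4))*6)) = 1/(√(-6 - 16*6)) = 1/(√(-6 - 96)) = 1/(√(-102)) = 1/(I*√102) = -I*√102/102 ≈ -0.099015*I)
(m + M)² = (-I*√102/102 + 158)² = (158 - I*√102/102)²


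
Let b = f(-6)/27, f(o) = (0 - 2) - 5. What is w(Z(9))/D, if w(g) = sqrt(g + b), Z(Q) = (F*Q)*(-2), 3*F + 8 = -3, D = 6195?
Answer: sqrt(213)/11151 ≈ 0.0013088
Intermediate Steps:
f(o) = -7 (f(o) = -2 - 5 = -7)
b = -7/27 ≈ -0.25926
F = -11/3 (F = -8/3 + (1/3)*(-3) = -8/3 - 1 = -11/3 ≈ -3.6667)
Z(Q) = 22*Q/3 (Z(Q) = -11*Q/3*(-2) = 22*Q/3)
w(g) = sqrt(-7/27 + g) (w(g) = sqrt(g - 7/27) = sqrt(-7/27 + g))
w(Z(9))/D = (sqrt(-21 + 81*((22/3)*9))/9)/6195 = (sqrt(-21 + 81*66)/9)*(1/6195) = (sqrt(-21 + 5346)/9)*(1/6195) = (sqrt(5325)/9)*(1/6195) = ((5*sqrt(213))/9)*(1/6195) = (5*sqrt(213)/9)*(1/6195) = sqrt(213)/11151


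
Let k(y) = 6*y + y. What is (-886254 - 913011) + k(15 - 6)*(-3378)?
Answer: -2012079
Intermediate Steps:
k(y) = 7*y
(-886254 - 913011) + k(15 - 6)*(-3378) = (-886254 - 913011) + (7*(15 - 6))*(-3378) = -1799265 + (7*9)*(-3378) = -1799265 + 63*(-3378) = -1799265 - 212814 = -2012079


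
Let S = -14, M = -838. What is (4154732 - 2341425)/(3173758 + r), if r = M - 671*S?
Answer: 1813307/3182314 ≈ 0.56981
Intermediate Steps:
r = 8556 (r = -838 - 671*(-14) = -838 + 9394 = 8556)
(4154732 - 2341425)/(3173758 + r) = (4154732 - 2341425)/(3173758 + 8556) = 1813307/3182314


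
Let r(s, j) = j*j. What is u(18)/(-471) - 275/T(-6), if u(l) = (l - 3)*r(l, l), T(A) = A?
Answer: 33455/942 ≈ 35.515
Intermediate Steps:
r(s, j) = j²
u(l) = l²*(-3 + l) (u(l) = (l - 3)*l² = (-3 + l)*l² = l²*(-3 + l))
u(18)/(-471) - 275/T(-6) = (18²*(-3 + 18))/(-471) - 275/(-6) = (324*15)*(-1/471) - 275*(-⅙) = 4860*(-1/471) + 275/6 = -1620/157 + 275/6 = 33455/942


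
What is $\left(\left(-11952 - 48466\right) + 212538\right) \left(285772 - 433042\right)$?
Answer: $-22402712400$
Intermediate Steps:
$\left(\left(-11952 - 48466\right) + 212538\right) \left(285772 - 433042\right) = \left(\left(-11952 - 48466\right) + 212538\right) \left(-147270\right) = \left(-60418 + 212538\right) \left(-147270\right) = 152120 \left(-147270\right) = -22402712400$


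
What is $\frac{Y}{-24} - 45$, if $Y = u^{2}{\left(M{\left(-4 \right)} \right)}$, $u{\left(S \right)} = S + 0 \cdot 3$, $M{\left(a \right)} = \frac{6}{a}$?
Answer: $- \frac{1443}{32} \approx -45.094$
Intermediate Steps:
$u{\left(S \right)} = S$ ($u{\left(S \right)} = S + 0 = S$)
$Y = \frac{9}{4}$ ($Y = \left(\frac{6}{-4}\right)^{2} = \left(6 \left(- \frac{1}{4}\right)\right)^{2} = \left(- \frac{3}{2}\right)^{2} = \frac{9}{4} \approx 2.25$)
$\frac{Y}{-24} - 45 = \frac{9}{4 \left(-24\right)} - 45 = \frac{9}{4} \left(- \frac{1}{24}\right) - 45 = - \frac{3}{32} - 45 = - \frac{1443}{32}$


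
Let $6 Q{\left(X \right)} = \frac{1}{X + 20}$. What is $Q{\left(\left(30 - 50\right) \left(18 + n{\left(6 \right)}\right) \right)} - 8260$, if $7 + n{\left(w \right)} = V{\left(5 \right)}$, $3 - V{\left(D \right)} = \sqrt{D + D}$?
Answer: $- \frac{157600813}{19080} - \frac{\sqrt{10}}{19080} \approx -8260.0$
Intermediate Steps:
$V{\left(D \right)} = 3 - \sqrt{2} \sqrt{D}$ ($V{\left(D \right)} = 3 - \sqrt{D + D} = 3 - \sqrt{2 D} = 3 - \sqrt{2} \sqrt{D}$)
$n{\left(w \right)} = -4 - \sqrt{10}$ ($n{\left(w \right)} = -7 + \left(3 - \sqrt{2} \sqrt{5}\right) = -7 + \left(3 - \sqrt{10}\right) = -4 - \sqrt{10}$)
$Q{\left(X \right)} = \frac{1}{6 \left(20 + X\right)}$ ($Q{\left(X \right)} = \frac{1}{6 \left(X + 20\right)} = \frac{1}{6 \left(20 + X\right)}$)
$Q{\left(\left(30 - 50\right) \left(18 + n{\left(6 \right)}\right) \right)} - 8260 = \frac{1}{6 \left(20 + \left(30 - 50\right) \left(18 - \left(4 + \sqrt{10}\right)\right)\right)} - 8260 = \frac{1}{6 \left(20 - 20 \left(14 - \sqrt{10}\right)\right)} - 8260 = \frac{1}{6 \left(20 - \left(280 - 20 \sqrt{10}\right)\right)} - 8260 = \frac{1}{6 \left(-260 + 20 \sqrt{10}\right)} - 8260 = -8260 + \frac{1}{6 \left(-260 + 20 \sqrt{10}\right)}$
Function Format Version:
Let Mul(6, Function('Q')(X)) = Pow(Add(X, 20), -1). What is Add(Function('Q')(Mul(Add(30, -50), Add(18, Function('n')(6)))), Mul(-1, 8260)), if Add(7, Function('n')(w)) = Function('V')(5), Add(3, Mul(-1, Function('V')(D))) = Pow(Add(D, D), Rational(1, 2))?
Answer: Add(Rational(-157600813, 19080), Mul(Rational(-1, 19080), Pow(10, Rational(1, 2)))) ≈ -8260.0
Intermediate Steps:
Function('V')(D) = Add(3, Mul(-1, Pow(2, Rational(1, 2)), Pow(D, Rational(1, 2)))) (Function('V')(D) = Add(3, Mul(-1, Pow(Add(D, D), Rational(1, 2)))) = Add(3, Mul(-1, Pow(Mul(2, D), Rational(1, 2)))) = Add(3, Mul(-1, Mul(Pow(2, Rational(1, 2)), Pow(D, Rational(1, 2))))) = Add(3, Mul(-1, Pow(2, Rational(1, 2)), Pow(D, Rational(1, 2)))))
Function('n')(w) = Add(-4, Mul(-1, Pow(10, Rational(1, 2)))) (Function('n')(w) = Add(-7, Add(3, Mul(-1, Pow(2, Rational(1, 2)), Pow(5, Rational(1, 2))))) = Add(-7, Add(3, Mul(-1, Pow(10, Rational(1, 2))))) = Add(-4, Mul(-1, Pow(10, Rational(1, 2)))))
Function('Q')(X) = Mul(Rational(1, 6), Pow(Add(20, X), -1)) (Function('Q')(X) = Mul(Rational(1, 6), Pow(Add(X, 20), -1)) = Mul(Rational(1, 6), Pow(Add(20, X), -1)))
Add(Function('Q')(Mul(Add(30, -50), Add(18, Function('n')(6)))), Mul(-1, 8260)) = Add(Mul(Rational(1, 6), Pow(Add(20, Mul(Add(30, -50), Add(18, Add(-4, Mul(-1, Pow(10, Rational(1, 2))))))), -1)), Mul(-1, 8260)) = Add(Mul(Rational(1, 6), Pow(Add(20, Mul(-20, Add(14, Mul(-1, Pow(10, Rational(1, 2)))))), -1)), -8260) = Add(Mul(Rational(1, 6), Pow(Add(20, Add(-280, Mul(20, Pow(10, Rational(1, 2))))), -1)), -8260) = Add(Mul(Rational(1, 6), Pow(Add(-260, Mul(20, Pow(10, Rational(1, 2)))), -1)), -8260) = Add(-8260, Mul(Rational(1, 6), Pow(Add(-260, Mul(20, Pow(10, Rational(1, 2)))), -1)))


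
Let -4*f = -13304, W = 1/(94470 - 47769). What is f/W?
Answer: 155327526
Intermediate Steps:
W = 1/46701 ≈ 2.1413e-5
f = 3326 (f = -¼*(-13304) = 3326)
f/W = 3326/(1/46701) = 3326*46701 = 155327526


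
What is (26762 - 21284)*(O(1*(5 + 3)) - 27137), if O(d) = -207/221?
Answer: -32854217352/221 ≈ -1.4866e+8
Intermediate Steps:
O(d) = -207/221 (O(d) = -207*1/221 = -207/221)
(26762 - 21284)*(O(1*(5 + 3)) - 27137) = (26762 - 21284)*(-207/221 - 27137) = 5478*(-5997484/221) = -32854217352/221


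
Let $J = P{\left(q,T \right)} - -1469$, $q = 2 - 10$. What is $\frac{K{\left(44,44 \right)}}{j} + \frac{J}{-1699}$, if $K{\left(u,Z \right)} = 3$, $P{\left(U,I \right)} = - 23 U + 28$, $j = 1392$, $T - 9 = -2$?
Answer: $- \frac{778285}{788336} \approx -0.98725$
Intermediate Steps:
$q = -8$ ($q = 2 - 10 = -8$)
$T = 7$ ($T = 9 - 2 = 7$)
$P{\left(U,I \right)} = 28 - 23 U$
$J = 1681$ ($J = \left(28 - -184\right) - -1469 = \left(28 + 184\right) + 1469 = 212 + 1469 = 1681$)
$\frac{K{\left(44,44 \right)}}{j} + \frac{J}{-1699} = \frac{3}{1392} + \frac{1681}{-1699} = 3 \cdot \frac{1}{1392} + 1681 \left(- \frac{1}{1699}\right) = \frac{1}{464} - \frac{1681}{1699} = - \frac{778285}{788336}$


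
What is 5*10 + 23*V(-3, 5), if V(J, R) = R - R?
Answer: 50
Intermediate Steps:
V(J, R) = 0
5*10 + 23*V(-3, 5) = 5*10 + 23*0 = 50 + 0 = 50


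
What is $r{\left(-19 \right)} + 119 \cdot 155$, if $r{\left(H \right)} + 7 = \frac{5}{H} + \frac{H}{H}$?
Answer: $\frac{350336}{19} \approx 18439.0$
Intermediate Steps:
$r{\left(H \right)} = -6 + \frac{5}{H}$ ($r{\left(H \right)} = -7 + \left(\frac{5}{H} + \frac{H}{H}\right) = -7 + \left(\frac{5}{H} + 1\right) = -7 + \left(1 + \frac{5}{H}\right) = -6 + \frac{5}{H}$)
$r{\left(-19 \right)} + 119 \cdot 155 = \left(-6 + \frac{5}{-19}\right) + 119 \cdot 155 = \left(-6 + 5 \left(- \frac{1}{19}\right)\right) + 18445 = \left(-6 - \frac{5}{19}\right) + 18445 = - \frac{119}{19} + 18445 = \frac{350336}{19}$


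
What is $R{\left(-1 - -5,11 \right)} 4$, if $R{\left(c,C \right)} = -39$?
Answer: $-156$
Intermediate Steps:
$R{\left(-1 - -5,11 \right)} 4 = \left(-39\right) 4 = -156$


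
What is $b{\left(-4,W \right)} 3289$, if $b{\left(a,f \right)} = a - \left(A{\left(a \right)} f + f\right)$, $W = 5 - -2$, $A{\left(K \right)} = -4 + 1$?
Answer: $32890$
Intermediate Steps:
$A{\left(K \right)} = -3$
$W = 7$ ($W = 5 + 2 = 7$)
$b{\left(a,f \right)} = a + 2 f$ ($b{\left(a,f \right)} = a - \left(- 3 f + f\right) = a - - 2 f = a + 2 f$)
$b{\left(-4,W \right)} 3289 = \left(-4 + 2 \cdot 7\right) 3289 = \left(-4 + 14\right) 3289 = 10 \cdot 3289 = 32890$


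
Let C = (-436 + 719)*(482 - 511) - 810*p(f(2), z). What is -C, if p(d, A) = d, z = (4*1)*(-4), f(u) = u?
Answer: 9827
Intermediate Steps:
z = -16 (z = 4*(-4) = -16)
C = -9827 (C = (-436 + 719)*(482 - 511) - 810*2 = 283*(-29) - 1620 = -8207 - 1620 = -9827)
-C = -1*(-9827) = 9827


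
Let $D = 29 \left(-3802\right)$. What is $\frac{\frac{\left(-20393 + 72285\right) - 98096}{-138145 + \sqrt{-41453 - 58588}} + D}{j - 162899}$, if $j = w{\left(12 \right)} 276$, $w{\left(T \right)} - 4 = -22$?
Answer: $\frac{1052086421401724}{1601798754163111} - \frac{23102 i \sqrt{100041}}{1601798754163111} \approx 0.65682 - 4.5617 \cdot 10^{-9} i$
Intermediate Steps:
$D = -110258$
$w{\left(T \right)} = -18$ ($w{\left(T \right)} = 4 - 22 = -18$)
$j = -4968$ ($j = \left(-18\right) 276 = -4968$)
$\frac{\frac{\left(-20393 + 72285\right) - 98096}{-138145 + \sqrt{-41453 - 58588}} + D}{j - 162899} = \frac{\frac{\left(-20393 + 72285\right) - 98096}{-138145 + \sqrt{-41453 - 58588}} - 110258}{-4968 - 162899} = \frac{\frac{51892 - 98096}{-138145 + \sqrt{-100041}} - 110258}{-167867} = \left(- \frac{46204}{-138145 + i \sqrt{100041}} - 110258\right) \left(- \frac{1}{167867}\right) = \left(-110258 - \frac{46204}{-138145 + i \sqrt{100041}}\right) \left(- \frac{1}{167867}\right) = \frac{110258}{167867} + \frac{46204}{167867 \left(-138145 + i \sqrt{100041}\right)}$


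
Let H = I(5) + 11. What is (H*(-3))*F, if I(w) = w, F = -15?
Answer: 720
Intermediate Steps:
H = 16 (H = 5 + 11 = 16)
(H*(-3))*F = (16*(-3))*(-15) = -48*(-15) = 720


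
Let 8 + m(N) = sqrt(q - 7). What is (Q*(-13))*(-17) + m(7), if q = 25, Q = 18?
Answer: 3970 + 3*sqrt(2) ≈ 3974.2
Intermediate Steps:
m(N) = -8 + 3*sqrt(2) (m(N) = -8 + sqrt(25 - 7) = -8 + sqrt(18) = -8 + 3*sqrt(2))
(Q*(-13))*(-17) + m(7) = (18*(-13))*(-17) + (-8 + 3*sqrt(2)) = -234*(-17) + (-8 + 3*sqrt(2)) = 3978 + (-8 + 3*sqrt(2)) = 3970 + 3*sqrt(2)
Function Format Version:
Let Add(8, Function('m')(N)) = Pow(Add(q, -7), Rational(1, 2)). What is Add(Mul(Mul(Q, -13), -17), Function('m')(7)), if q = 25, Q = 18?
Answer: Add(3970, Mul(3, Pow(2, Rational(1, 2)))) ≈ 3974.2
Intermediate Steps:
Function('m')(N) = Add(-8, Mul(3, Pow(2, Rational(1, 2)))) (Function('m')(N) = Add(-8, Pow(Add(25, -7), Rational(1, 2))) = Add(-8, Pow(18, Rational(1, 2))) = Add(-8, Mul(3, Pow(2, Rational(1, 2)))))
Add(Mul(Mul(Q, -13), -17), Function('m')(7)) = Add(Mul(Mul(18, -13), -17), Add(-8, Mul(3, Pow(2, Rational(1, 2))))) = Add(Mul(-234, -17), Add(-8, Mul(3, Pow(2, Rational(1, 2))))) = Add(3978, Add(-8, Mul(3, Pow(2, Rational(1, 2))))) = Add(3970, Mul(3, Pow(2, Rational(1, 2))))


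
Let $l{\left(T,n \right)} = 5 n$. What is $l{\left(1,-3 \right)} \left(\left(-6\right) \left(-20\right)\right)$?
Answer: $-1800$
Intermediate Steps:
$l{\left(1,-3 \right)} \left(\left(-6\right) \left(-20\right)\right) = 5 \left(-3\right) \left(\left(-6\right) \left(-20\right)\right) = \left(-15\right) 120 = -1800$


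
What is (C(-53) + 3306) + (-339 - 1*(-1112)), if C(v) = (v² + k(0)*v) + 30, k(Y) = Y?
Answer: 6918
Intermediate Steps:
C(v) = 30 + v² (C(v) = (v² + 0*v) + 30 = (v² + 0) + 30 = v² + 30 = 30 + v²)
(C(-53) + 3306) + (-339 - 1*(-1112)) = ((30 + (-53)²) + 3306) + (-339 - 1*(-1112)) = ((30 + 2809) + 3306) + (-339 + 1112) = (2839 + 3306) + 773 = 6145 + 773 = 6918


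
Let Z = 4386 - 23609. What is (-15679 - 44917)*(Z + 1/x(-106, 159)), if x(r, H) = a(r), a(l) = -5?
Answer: 5824245136/5 ≈ 1.1648e+9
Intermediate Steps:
x(r, H) = -5
Z = -19223
(-15679 - 44917)*(Z + 1/x(-106, 159)) = (-15679 - 44917)*(-19223 + 1/(-5)) = -60596*(-19223 - 1/5) = -60596*(-96116/5) = 5824245136/5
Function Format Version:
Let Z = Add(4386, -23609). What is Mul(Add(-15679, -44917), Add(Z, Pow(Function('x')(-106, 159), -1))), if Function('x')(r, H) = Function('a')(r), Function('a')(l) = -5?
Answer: Rational(5824245136, 5) ≈ 1.1648e+9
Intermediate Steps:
Function('x')(r, H) = -5
Z = -19223
Mul(Add(-15679, -44917), Add(Z, Pow(Function('x')(-106, 159), -1))) = Mul(Add(-15679, -44917), Add(-19223, Pow(-5, -1))) = Mul(-60596, Add(-19223, Rational(-1, 5))) = Mul(-60596, Rational(-96116, 5)) = Rational(5824245136, 5)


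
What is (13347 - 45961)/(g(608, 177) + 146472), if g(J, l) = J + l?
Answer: -32614/147257 ≈ -0.22148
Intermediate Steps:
(13347 - 45961)/(g(608, 177) + 146472) = (13347 - 45961)/((608 + 177) + 146472) = -32614/(785 + 146472) = -32614/147257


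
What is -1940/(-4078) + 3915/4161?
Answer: 4006285/2828093 ≈ 1.4166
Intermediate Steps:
-1940/(-4078) + 3915/4161 = -1940*(-1/4078) + 3915*(1/4161) = 970/2039 + 1305/1387 = 4006285/2828093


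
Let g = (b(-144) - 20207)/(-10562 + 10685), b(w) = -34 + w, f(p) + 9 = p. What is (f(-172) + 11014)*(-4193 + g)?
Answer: -1935943764/41 ≈ -4.7218e+7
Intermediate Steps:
f(p) = -9 + p
g = -6795/41 (g = ((-34 - 144) - 20207)/(-10562 + 10685) = (-178 - 20207)/123 = -20385*1/123 = -6795/41 ≈ -165.73)
(f(-172) + 11014)*(-4193 + g) = ((-9 - 172) + 11014)*(-4193 - 6795/41) = (-181 + 11014)*(-178708/41) = 10833*(-178708/41) = -1935943764/41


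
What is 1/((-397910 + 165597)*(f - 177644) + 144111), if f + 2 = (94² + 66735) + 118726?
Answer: -1/3868099652 ≈ -2.5852e-10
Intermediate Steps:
f = 194295 (f = -2 + ((94² + 66735) + 118726) = -2 + ((8836 + 66735) + 118726) = -2 + (75571 + 118726) = -2 + 194297 = 194295)
1/((-397910 + 165597)*(f - 177644) + 144111) = 1/((-397910 + 165597)*(194295 - 177644) + 144111) = 1/(-232313*16651 + 144111) = 1/(-3868243763 + 144111) = 1/(-3868099652) = -1/3868099652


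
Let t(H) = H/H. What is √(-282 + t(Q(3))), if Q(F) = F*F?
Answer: I*√281 ≈ 16.763*I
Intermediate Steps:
Q(F) = F²
t(H) = 1
√(-282 + t(Q(3))) = √(-282 + 1) = √(-281) = I*√281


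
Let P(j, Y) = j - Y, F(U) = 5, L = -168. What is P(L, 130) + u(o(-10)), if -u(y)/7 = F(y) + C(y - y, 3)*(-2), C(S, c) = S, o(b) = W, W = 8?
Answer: -333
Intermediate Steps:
o(b) = 8
u(y) = -35 (u(y) = -7*(5 + (y - y)*(-2)) = -7*(5 + 0*(-2)) = -7*(5 + 0) = -7*5 = -35)
P(L, 130) + u(o(-10)) = (-168 - 1*130) - 35 = (-168 - 130) - 35 = -298 - 35 = -333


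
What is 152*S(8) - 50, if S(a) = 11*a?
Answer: 13326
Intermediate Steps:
152*S(8) - 50 = 152*(11*8) - 50 = 152*88 - 50 = 13376 - 50 = 13326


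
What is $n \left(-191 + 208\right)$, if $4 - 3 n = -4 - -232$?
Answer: $- \frac{3808}{3} \approx -1269.3$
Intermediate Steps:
$n = - \frac{224}{3}$ ($n = \frac{4}{3} - \frac{-4 - -232}{3} = \frac{4}{3} - \frac{-4 + 232}{3} = \frac{4}{3} - 76 = - \frac{224}{3} \approx -74.667$)
$n \left(-191 + 208\right) = - \frac{224 \left(-191 + 208\right)}{3} = \left(- \frac{224}{3}\right) 17 = - \frac{3808}{3}$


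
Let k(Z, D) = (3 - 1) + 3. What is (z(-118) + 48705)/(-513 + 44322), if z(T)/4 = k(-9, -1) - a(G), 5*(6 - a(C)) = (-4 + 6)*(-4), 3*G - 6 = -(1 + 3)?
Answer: 243473/219045 ≈ 1.1115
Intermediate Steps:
G = ⅔ (G = 2 + (-(1 + 3))/3 = 2 + (-1*4)/3 = 2 + (⅓)*(-4) = 2 - 4/3 = ⅔ ≈ 0.66667)
a(C) = 38/5 (a(C) = 6 - (-4 + 6)*(-4)/5 = 6 - 2*(-4)/5 = 6 - ⅕*(-8) = 6 + 8/5 = 38/5)
k(Z, D) = 5 (k(Z, D) = 2 + 3 = 5)
z(T) = -52/5 (z(T) = 4*(5 - 1*38/5) = 4*(5 - 38/5) = 4*(-13/5) = -52/5)
(z(-118) + 48705)/(-513 + 44322) = (-52/5 + 48705)/(-513 + 44322) = (243473/5)/43809 = (243473/5)*(1/43809) = 243473/219045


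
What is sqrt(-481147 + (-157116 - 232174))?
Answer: I*sqrt(870437) ≈ 932.97*I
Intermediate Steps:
sqrt(-481147 + (-157116 - 232174)) = sqrt(-481147 - 389290) = sqrt(-870437) = I*sqrt(870437)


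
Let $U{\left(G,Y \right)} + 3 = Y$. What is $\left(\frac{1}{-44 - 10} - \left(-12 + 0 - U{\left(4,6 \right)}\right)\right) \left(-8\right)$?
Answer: $- \frac{3236}{27} \approx -119.85$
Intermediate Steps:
$U{\left(G,Y \right)} = -3 + Y$
$\left(\frac{1}{-44 - 10} - \left(-12 + 0 - U{\left(4,6 \right)}\right)\right) \left(-8\right) = \left(\frac{1}{-44 - 10} + \left(\left(-3 + 6\right) - \left(-12 - 0\right)\right)\right) \left(-8\right) = \left(\frac{1}{-54} + \left(3 - \left(-12 + 0\right)\right)\right) \left(-8\right) = \left(- \frac{1}{54} + \left(3 - -12\right)\right) \left(-8\right) = \left(- \frac{1}{54} + \left(3 + 12\right)\right) \left(-8\right) = \left(- \frac{1}{54} + 15\right) \left(-8\right) = \frac{809}{54} \left(-8\right) = - \frac{3236}{27}$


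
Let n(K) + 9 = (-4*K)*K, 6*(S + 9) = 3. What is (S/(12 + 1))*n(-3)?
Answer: 765/26 ≈ 29.423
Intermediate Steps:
S = -17/2 (S = -9 + (⅙)*3 = -9 + ½ = -17/2 ≈ -8.5000)
n(K) = -9 - 4*K² (n(K) = -9 + (-4*K)*K = -9 - 4*K²)
(S/(12 + 1))*n(-3) = (-17/(2*(12 + 1)))*(-9 - 4*(-3)²) = (-17/2/13)*(-9 - 4*9) = (-17/2*1/13)*(-9 - 36) = -17/26*(-45) = 765/26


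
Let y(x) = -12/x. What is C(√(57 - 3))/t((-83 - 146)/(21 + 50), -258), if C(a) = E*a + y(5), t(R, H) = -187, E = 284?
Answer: 12/935 - 852*√6/187 ≈ -11.147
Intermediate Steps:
C(a) = -12/5 + 284*a (C(a) = 284*a - 12/5 = -12/5 + 284*a)
C(√(57 - 3))/t((-83 - 146)/(21 + 50), -258) = (-12/5 + 284*√(57 - 3))/(-187) = (-12/5 + 284*√54)*(-1/187) = (-12/5 + 284*(3*√6))*(-1/187) = (-12/5 + 852*√6)*(-1/187) = 12/935 - 852*√6/187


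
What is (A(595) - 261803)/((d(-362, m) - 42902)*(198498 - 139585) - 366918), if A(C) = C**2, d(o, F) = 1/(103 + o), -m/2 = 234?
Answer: -23885498/654713841909 ≈ -3.6482e-5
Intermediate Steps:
m = -468 (m = -2*234 = -468)
(A(595) - 261803)/((d(-362, m) - 42902)*(198498 - 139585) - 366918) = (595**2 - 261803)/((1/(103 - 362) - 42902)*(198498 - 139585) - 366918) = (354025 - 261803)/((1/(-259) - 42902)*58913 - 366918) = 92222/((-1/259 - 42902)*58913 - 366918) = 92222/(-11111619/259*58913 - 366918) = 92222/(-654618810147/259 - 366918) = 92222/(-654713841909/259) = 92222*(-259/654713841909) = -23885498/654713841909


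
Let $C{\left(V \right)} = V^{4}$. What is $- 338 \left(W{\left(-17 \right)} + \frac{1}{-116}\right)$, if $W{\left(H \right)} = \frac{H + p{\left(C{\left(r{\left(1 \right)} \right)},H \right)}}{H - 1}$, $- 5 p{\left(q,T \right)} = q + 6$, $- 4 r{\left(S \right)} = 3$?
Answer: $- \frac{113597237}{334080} \approx -340.03$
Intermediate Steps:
$r{\left(S \right)} = - \frac{3}{4}$ ($r{\left(S \right)} = \left(- \frac{1}{4}\right) 3 = - \frac{3}{4}$)
$p{\left(q,T \right)} = - \frac{6}{5} - \frac{q}{5}$ ($p{\left(q,T \right)} = - \frac{q + 6}{5} = - \frac{6 + q}{5} = - \frac{6}{5} - \frac{q}{5}$)
$W{\left(H \right)} = \frac{- \frac{1617}{1280} + H}{-1 + H}$ ($W{\left(H \right)} = \frac{H - \left(\frac{6}{5} + \frac{\left(- \frac{3}{4}\right)^{4}}{5}\right)}{H - 1} = \frac{H - \frac{1617}{1280}}{-1 + H} = \frac{- \frac{1617}{1280} + H}{-1 + H}$)
$- 338 \left(W{\left(-17 \right)} + \frac{1}{-116}\right) = - 338 \left(\frac{- \frac{1617}{1280} - 17}{-1 - 17} + \frac{1}{-116}\right) = - 338 \left(\frac{1}{-18} \left(- \frac{23377}{1280}\right) - \frac{1}{116}\right) = - 338 \left(\left(- \frac{1}{18}\right) \left(- \frac{23377}{1280}\right) - \frac{1}{116}\right) = - 338 \left(\frac{23377}{23040} - \frac{1}{116}\right) = \left(-338\right) \frac{672173}{668160} = - \frac{113597237}{334080}$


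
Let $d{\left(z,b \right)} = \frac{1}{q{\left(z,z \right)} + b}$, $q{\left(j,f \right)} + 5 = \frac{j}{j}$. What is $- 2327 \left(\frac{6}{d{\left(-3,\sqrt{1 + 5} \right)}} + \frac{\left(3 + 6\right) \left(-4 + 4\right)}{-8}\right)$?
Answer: $55848 - 13962 \sqrt{6} \approx 21648.0$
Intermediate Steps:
$q{\left(j,f \right)} = -4$ ($q{\left(j,f \right)} = -5 + \frac{j}{j} = -5 + 1 = -4$)
$d{\left(z,b \right)} = \frac{1}{-4 + b}$
$- 2327 \left(\frac{6}{d{\left(-3,\sqrt{1 + 5} \right)}} + \frac{\left(3 + 6\right) \left(-4 + 4\right)}{-8}\right) = - 2327 \left(\frac{6}{\frac{1}{-4 + \sqrt{1 + 5}}} + \frac{\left(3 + 6\right) \left(-4 + 4\right)}{-8}\right) = - 2327 \left(\frac{6}{\frac{1}{-4 + \sqrt{6}}} + 9 \cdot 0 \left(- \frac{1}{8}\right)\right) = - 2327 \left(6 \left(-4 + \sqrt{6}\right) + 0 \left(- \frac{1}{8}\right)\right) = - 2327 \left(\left(-24 + 6 \sqrt{6}\right) + 0\right) = - 2327 \left(-24 + 6 \sqrt{6}\right) = 55848 - 13962 \sqrt{6}$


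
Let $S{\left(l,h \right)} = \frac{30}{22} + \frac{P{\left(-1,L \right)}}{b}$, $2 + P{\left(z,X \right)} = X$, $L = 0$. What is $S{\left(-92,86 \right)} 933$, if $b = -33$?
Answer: $\frac{14617}{11} \approx 1328.8$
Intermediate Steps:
$P{\left(z,X \right)} = -2 + X$
$S{\left(l,h \right)} = \frac{47}{33}$ ($S{\left(l,h \right)} = \frac{30}{22} + \frac{-2 + 0}{-33} = 30 \cdot \frac{1}{22} - - \frac{2}{33} = \frac{15}{11} + \frac{2}{33} = \frac{47}{33}$)
$S{\left(-92,86 \right)} 933 = \frac{47}{33} \cdot 933 = \frac{14617}{11}$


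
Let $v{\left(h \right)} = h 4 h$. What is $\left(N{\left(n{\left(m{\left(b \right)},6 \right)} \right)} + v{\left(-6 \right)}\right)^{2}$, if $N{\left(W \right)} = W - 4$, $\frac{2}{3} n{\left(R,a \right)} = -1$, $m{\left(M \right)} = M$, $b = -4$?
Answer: $\frac{76729}{4} \approx 19182.0$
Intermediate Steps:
$n{\left(R,a \right)} = - \frac{3}{2}$ ($n{\left(R,a \right)} = \frac{3}{2} \left(-1\right) = - \frac{3}{2}$)
$N{\left(W \right)} = -4 + W$
$v{\left(h \right)} = 4 h^{2}$ ($v{\left(h \right)} = 4 h h = 4 h^{2}$)
$\left(N{\left(n{\left(m{\left(b \right)},6 \right)} \right)} + v{\left(-6 \right)}\right)^{2} = \left(\left(-4 - \frac{3}{2}\right) + 4 \left(-6\right)^{2}\right)^{2} = \left(- \frac{11}{2} + 4 \cdot 36\right)^{2} = \left(- \frac{11}{2} + 144\right)^{2} = \left(\frac{277}{2}\right)^{2} = \frac{76729}{4}$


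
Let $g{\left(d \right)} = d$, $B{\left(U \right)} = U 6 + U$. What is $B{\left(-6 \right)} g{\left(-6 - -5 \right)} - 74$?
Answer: $-32$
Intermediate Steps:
$B{\left(U \right)} = 7 U$ ($B{\left(U \right)} = 6 U + U = 7 U$)
$B{\left(-6 \right)} g{\left(-6 - -5 \right)} - 74 = 7 \left(-6\right) \left(-6 - -5\right) - 74 = - 42 \left(-6 + 5\right) - 74 = \left(-42\right) \left(-1\right) - 74 = 42 - 74 = -32$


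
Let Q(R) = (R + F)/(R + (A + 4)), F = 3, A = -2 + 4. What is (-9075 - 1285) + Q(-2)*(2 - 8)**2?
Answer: -10351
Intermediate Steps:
A = 2
Q(R) = (3 + R)/(6 + R) (Q(R) = (R + 3)/(R + (2 + 4)) = (3 + R)/(R + 6) = (3 + R)/(6 + R))
(-9075 - 1285) + Q(-2)*(2 - 8)**2 = (-9075 - 1285) + ((3 - 2)/(6 - 2))*(2 - 8)**2 = -10360 + (1/4)*(-6)**2 = -10360 + ((1/4)*1)*36 = -10360 + (1/4)*36 = -10360 + 9 = -10351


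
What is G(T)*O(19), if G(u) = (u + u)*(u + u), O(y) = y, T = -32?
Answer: 77824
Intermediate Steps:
G(u) = 4*u² (G(u) = (2*u)*(2*u) = 4*u²)
G(T)*O(19) = (4*(-32)²)*19 = (4*1024)*19 = 4096*19 = 77824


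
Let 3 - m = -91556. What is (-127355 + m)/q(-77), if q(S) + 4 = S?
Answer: 11932/27 ≈ 441.93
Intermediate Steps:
m = 91559 (m = 3 - 1*(-91556) = 3 + 91556 = 91559)
q(S) = -4 + S
(-127355 + m)/q(-77) = (-127355 + 91559)/(-4 - 77) = -35796/(-81) = -35796*(-1/81) = 11932/27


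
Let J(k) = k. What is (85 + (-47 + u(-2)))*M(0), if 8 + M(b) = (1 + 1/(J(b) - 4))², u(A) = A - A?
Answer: -2261/8 ≈ -282.63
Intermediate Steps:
u(A) = 0
M(b) = -8 + (1 + 1/(-4 + b))² (M(b) = -8 + (1 + 1/(b - 4))² = -8 + (1 + 1/(-4 + b))²)
(85 + (-47 + u(-2)))*M(0) = (85 + (-47 + 0))*(-8 + (-3 + 0)²/(-4 + 0)²) = (85 - 47)*(-8 + (-3)²/(-4)²) = 38*(-8 + (1/16)*9) = 38*(-8 + 9/16) = 38*(-119/16) = -2261/8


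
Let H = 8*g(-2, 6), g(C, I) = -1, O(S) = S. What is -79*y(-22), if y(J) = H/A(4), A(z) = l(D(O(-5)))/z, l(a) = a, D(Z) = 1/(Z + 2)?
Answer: -7584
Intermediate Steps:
D(Z) = 1/(2 + Z)
A(z) = -1/(3*z) (A(z) = 1/((2 - 5)*z) = 1/((-3)*z) = -1/(3*z))
H = -8 (H = 8*(-1) = -8)
y(J) = 96 (y(J) = -8/((-⅓/4)) = -8/((-⅓*¼)) = -8/(-1/12) = -8*(-12) = 96)
-79*y(-22) = -79*96 = -7584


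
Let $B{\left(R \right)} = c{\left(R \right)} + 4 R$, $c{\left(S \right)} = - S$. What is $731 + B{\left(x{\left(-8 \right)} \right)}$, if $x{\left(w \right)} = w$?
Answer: $707$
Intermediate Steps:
$B{\left(R \right)} = 3 R$ ($B{\left(R \right)} = - R + 4 R = 3 R$)
$731 + B{\left(x{\left(-8 \right)} \right)} = 731 + 3 \left(-8\right) = 731 - 24 = 707$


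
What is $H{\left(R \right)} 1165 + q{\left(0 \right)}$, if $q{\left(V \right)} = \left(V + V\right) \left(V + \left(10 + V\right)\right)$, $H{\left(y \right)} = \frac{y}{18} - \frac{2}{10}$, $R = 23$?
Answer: $\frac{22601}{18} \approx 1255.6$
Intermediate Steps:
$H{\left(y \right)} = - \frac{1}{5} + \frac{y}{18}$ ($H{\left(y \right)} = y \frac{1}{18} - \frac{1}{5} = \frac{y}{18} - \frac{1}{5} = - \frac{1}{5} + \frac{y}{18}$)
$q{\left(V \right)} = 2 V \left(10 + 2 V\right)$
$H{\left(R \right)} 1165 + q{\left(0 \right)} = \left(- \frac{1}{5} + \frac{1}{18} \cdot 23\right) 1165 + 4 \cdot 0 \left(5 + 0\right) = \left(- \frac{1}{5} + \frac{23}{18}\right) 1165 + 4 \cdot 0 \cdot 5 = \frac{97}{90} \cdot 1165 + 0 = \frac{22601}{18} + 0 = \frac{22601}{18}$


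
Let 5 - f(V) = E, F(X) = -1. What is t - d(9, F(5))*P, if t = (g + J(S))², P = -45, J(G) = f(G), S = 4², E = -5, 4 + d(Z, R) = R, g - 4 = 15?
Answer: 616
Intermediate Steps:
g = 19 (g = 4 + 15 = 19)
d(Z, R) = -4 + R
f(V) = 10 (f(V) = 5 - 1*(-5) = 5 + 5 = 10)
S = 16
J(G) = 10
t = 841 (t = (19 + 10)² = 29² = 841)
t - d(9, F(5))*P = 841 - (-4 - 1)*(-45) = 841 - (-5)*(-45) = 841 - 1*225 = 841 - 225 = 616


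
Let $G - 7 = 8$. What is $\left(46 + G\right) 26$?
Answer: $1586$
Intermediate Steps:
$G = 15$ ($G = 7 + 8 = 15$)
$\left(46 + G\right) 26 = \left(46 + 15\right) 26 = 61 \cdot 26 = 1586$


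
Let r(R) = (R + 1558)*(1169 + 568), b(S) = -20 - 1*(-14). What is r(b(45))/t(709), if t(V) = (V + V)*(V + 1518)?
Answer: 1347912/1578943 ≈ 0.85368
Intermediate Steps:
b(S) = -6 (b(S) = -20 + 14 = -6)
r(R) = 2706246 + 1737*R (r(R) = (1558 + R)*1737 = 2706246 + 1737*R)
t(V) = 2*V*(1518 + V) (t(V) = (2*V)*(1518 + V) = 2*V*(1518 + V))
r(b(45))/t(709) = (2706246 + 1737*(-6))/((2*709*(1518 + 709))) = (2706246 - 10422)/((2*709*2227)) = 2695824/3157886 = 2695824*(1/3157886) = 1347912/1578943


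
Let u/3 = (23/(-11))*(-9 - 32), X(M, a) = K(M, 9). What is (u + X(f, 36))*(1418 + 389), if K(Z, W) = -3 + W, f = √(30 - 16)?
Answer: 5231265/11 ≈ 4.7557e+5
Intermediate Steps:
f = √14 ≈ 3.7417
X(M, a) = 6 (X(M, a) = -3 + 9 = 6)
u = 2829/11 (u = 3*((23/(-11))*(-9 - 32)) = 3*((23*(-1/11))*(-41)) = 3*(-23/11*(-41)) = 3*(943/11) = 2829/11 ≈ 257.18)
(u + X(f, 36))*(1418 + 389) = (2829/11 + 6)*(1418 + 389) = (2895/11)*1807 = 5231265/11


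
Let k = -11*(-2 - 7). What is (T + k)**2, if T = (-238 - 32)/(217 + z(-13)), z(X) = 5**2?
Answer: 140280336/14641 ≈ 9581.3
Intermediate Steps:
k = 99 (k = -11*(-9) = 99)
z(X) = 25
T = -135/121 (T = (-238 - 32)/(217 + 25) = -270/242 = -270*1/242 = -135/121 ≈ -1.1157)
(T + k)**2 = (-135/121 + 99)**2 = (11844/121)**2 = 140280336/14641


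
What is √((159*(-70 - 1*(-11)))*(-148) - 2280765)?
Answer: 9*I*√11017 ≈ 944.66*I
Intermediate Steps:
√((159*(-70 - 1*(-11)))*(-148) - 2280765) = √((159*(-70 + 11))*(-148) - 2280765) = √((159*(-59))*(-148) - 2280765) = √(-9381*(-148) - 2280765) = √(1388388 - 2280765) = √(-892377) = 9*I*√11017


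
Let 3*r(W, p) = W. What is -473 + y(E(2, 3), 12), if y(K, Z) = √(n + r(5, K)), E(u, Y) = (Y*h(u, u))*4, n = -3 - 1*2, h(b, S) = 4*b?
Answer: -473 + I*√30/3 ≈ -473.0 + 1.8257*I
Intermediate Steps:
r(W, p) = W/3
n = -5 (n = -3 - 2 = -5)
E(u, Y) = 16*Y*u (E(u, Y) = (Y*(4*u))*4 = (4*Y*u)*4 = 16*Y*u)
y(K, Z) = I*√30/3 (y(K, Z) = √(-5 + (⅓)*5) = √(-5 + 5/3) = √(-10/3) = I*√30/3)
-473 + y(E(2, 3), 12) = -473 + I*√30/3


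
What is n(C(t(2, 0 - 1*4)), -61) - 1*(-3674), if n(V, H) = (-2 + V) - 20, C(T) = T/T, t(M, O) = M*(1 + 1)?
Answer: 3653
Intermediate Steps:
t(M, O) = 2*M (t(M, O) = M*2 = 2*M)
C(T) = 1
n(V, H) = -22 + V
n(C(t(2, 0 - 1*4)), -61) - 1*(-3674) = (-22 + 1) - 1*(-3674) = -21 + 3674 = 3653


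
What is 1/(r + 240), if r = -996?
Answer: -1/756 ≈ -0.0013228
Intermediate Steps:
1/(r + 240) = 1/(-996 + 240) = 1/(-756) = -1/756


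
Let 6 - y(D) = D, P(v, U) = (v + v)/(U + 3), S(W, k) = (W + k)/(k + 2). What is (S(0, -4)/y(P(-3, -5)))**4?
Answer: 16/81 ≈ 0.19753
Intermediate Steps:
S(W, k) = (W + k)/(2 + k)
P(v, U) = 2*v/(3 + U) (P(v, U) = (2*v)/(3 + U) = 2*v/(3 + U))
y(D) = 6 - D
(S(0, -4)/y(P(-3, -5)))**4 = (((0 - 4)/(2 - 4))/(6 - 2*(-3)/(3 - 5)))**4 = ((-4/(-2))/(6 - 2*(-3)/(-2)))**4 = ((-1/2*(-4))/(6 - 2*(-3)*(-1)/2))**4 = (2/(6 - 1*3))**4 = (2/(6 - 3))**4 = (2/3)**4 = 16/81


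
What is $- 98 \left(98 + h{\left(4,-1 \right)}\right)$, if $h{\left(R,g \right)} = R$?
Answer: $-9996$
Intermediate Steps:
$- 98 \left(98 + h{\left(4,-1 \right)}\right) = - 98 \left(98 + 4\right) = \left(-98\right) 102 = -9996$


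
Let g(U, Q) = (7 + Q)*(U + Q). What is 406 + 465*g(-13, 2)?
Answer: -45629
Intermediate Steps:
g(U, Q) = (7 + Q)*(Q + U)
406 + 465*g(-13, 2) = 406 + 465*(2² + 7*2 + 7*(-13) + 2*(-13)) = 406 + 465*(4 + 14 - 91 - 26) = 406 + 465*(-99) = 406 - 46035 = -45629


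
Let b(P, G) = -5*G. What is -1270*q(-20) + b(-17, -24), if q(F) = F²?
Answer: -507880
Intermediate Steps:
-1270*q(-20) + b(-17, -24) = -1270*(-20)² - 5*(-24) = -1270*400 + 120 = -508000 + 120 = -507880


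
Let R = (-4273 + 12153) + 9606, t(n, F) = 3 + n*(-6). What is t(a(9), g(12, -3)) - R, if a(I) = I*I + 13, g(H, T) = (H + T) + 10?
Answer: -18047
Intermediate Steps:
g(H, T) = 10 + H + T
a(I) = 13 + I² (a(I) = I² + 13 = 13 + I²)
t(n, F) = 3 - 6*n
R = 17486 (R = 7880 + 9606 = 17486)
t(a(9), g(12, -3)) - R = (3 - 6*(13 + 9²)) - 1*17486 = (3 - 6*(13 + 81)) - 17486 = (3 - 6*94) - 17486 = (3 - 564) - 17486 = -561 - 17486 = -18047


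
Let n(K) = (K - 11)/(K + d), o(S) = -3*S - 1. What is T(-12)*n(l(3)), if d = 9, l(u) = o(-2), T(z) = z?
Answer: 36/7 ≈ 5.1429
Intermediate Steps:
o(S) = -1 - 3*S
l(u) = 5 (l(u) = -1 - 3*(-2) = -1 + 6 = 5)
n(K) = (-11 + K)/(9 + K) (n(K) = (K - 11)/(K + 9) = (-11 + K)/(9 + K))
T(-12)*n(l(3)) = -12*(-11 + 5)/(9 + 5) = -12*(-6)/14 = -6*(-6)/7 = -12*(-3/7) = 36/7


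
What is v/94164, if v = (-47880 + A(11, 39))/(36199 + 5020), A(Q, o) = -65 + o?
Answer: -23953/1940672958 ≈ -1.2343e-5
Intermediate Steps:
v = -47906/41219 (v = (-47880 + (-65 + 39))/(36199 + 5020) = (-47880 - 26)/41219 = -47906*1/41219 = -47906/41219 ≈ -1.1622)
v/94164 = -47906/41219/94164 = -47906/41219*1/94164 = -23953/1940672958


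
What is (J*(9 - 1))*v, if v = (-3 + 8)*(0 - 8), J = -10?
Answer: 3200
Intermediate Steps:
v = -40 (v = 5*(-8) = -40)
(J*(9 - 1))*v = -10*(9 - 1)*(-40) = -10*8*(-40) = -80*(-40) = 3200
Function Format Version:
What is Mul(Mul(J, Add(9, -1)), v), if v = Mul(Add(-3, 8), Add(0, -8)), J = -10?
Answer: 3200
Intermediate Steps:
v = -40 (v = Mul(5, -8) = -40)
Mul(Mul(J, Add(9, -1)), v) = Mul(Mul(-10, Add(9, -1)), -40) = Mul(Mul(-10, 8), -40) = Mul(-80, -40) = 3200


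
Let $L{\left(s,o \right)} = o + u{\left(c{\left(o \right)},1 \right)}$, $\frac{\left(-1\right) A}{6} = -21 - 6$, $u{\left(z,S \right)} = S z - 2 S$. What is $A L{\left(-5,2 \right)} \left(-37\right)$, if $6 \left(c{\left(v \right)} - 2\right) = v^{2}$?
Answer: $-15984$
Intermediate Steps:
$c{\left(v \right)} = 2 + \frac{v^{2}}{6}$
$u{\left(z,S \right)} = - 2 S + S z$
$A = 162$ ($A = - 6 \left(-21 - 6\right) = \left(-6\right) \left(-27\right) = 162$)
$L{\left(s,o \right)} = o + \frac{o^{2}}{6}$ ($L{\left(s,o \right)} = o + 1 \left(-2 + \left(2 + \frac{o^{2}}{6}\right)\right) = o + 1 \frac{o^{2}}{6} = o + \frac{o^{2}}{6}$)
$A L{\left(-5,2 \right)} \left(-37\right) = 162 \cdot \frac{1}{6} \cdot 2 \left(6 + 2\right) \left(-37\right) = 162 \cdot \frac{1}{6} \cdot 2 \cdot 8 \left(-37\right) = 162 \cdot \frac{8}{3} \left(-37\right) = 432 \left(-37\right) = -15984$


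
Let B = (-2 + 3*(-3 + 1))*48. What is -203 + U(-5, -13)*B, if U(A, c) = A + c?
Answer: 6709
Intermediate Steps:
B = -384 (B = (-2 + 3*(-2))*48 = (-2 - 6)*48 = -8*48 = -384)
-203 + U(-5, -13)*B = -203 + (-5 - 13)*(-384) = -203 - 18*(-384) = -203 + 6912 = 6709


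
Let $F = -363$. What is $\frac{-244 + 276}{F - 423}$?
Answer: $- \frac{16}{393} \approx -0.040712$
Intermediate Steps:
$\frac{-244 + 276}{F - 423} = \frac{-244 + 276}{-363 - 423} = \frac{32}{-786} = 32 \left(- \frac{1}{786}\right) = - \frac{16}{393}$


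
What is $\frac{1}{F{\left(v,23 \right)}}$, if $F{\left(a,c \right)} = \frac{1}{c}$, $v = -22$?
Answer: $23$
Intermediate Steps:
$\frac{1}{F{\left(v,23 \right)}} = \frac{1}{\frac{1}{23}} = 23$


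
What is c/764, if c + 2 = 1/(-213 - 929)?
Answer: -2285/872488 ≈ -0.0026189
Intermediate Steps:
c = -2285/1142 (c = -2 + 1/(-213 - 929) = -2 + 1/(-1142) = -2 - 1/1142 = -2285/1142 ≈ -2.0009)
c/764 = -2285/1142/764 = -2285/1142*1/764 = -2285/872488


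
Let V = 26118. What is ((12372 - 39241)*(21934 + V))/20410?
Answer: -645554594/10205 ≈ -63259.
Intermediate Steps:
((12372 - 39241)*(21934 + V))/20410 = ((12372 - 39241)*(21934 + 26118))/20410 = -26869*48052*(1/20410) = -1291109188*1/20410 = -645554594/10205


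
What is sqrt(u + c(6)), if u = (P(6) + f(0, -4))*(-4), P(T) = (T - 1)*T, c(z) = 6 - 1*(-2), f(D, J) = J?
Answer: 4*I*sqrt(6) ≈ 9.798*I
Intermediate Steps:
c(z) = 8 (c(z) = 6 + 2 = 8)
P(T) = T*(-1 + T) (P(T) = (-1 + T)*T = T*(-1 + T))
u = -104 (u = (6*(-1 + 6) - 4)*(-4) = (6*5 - 4)*(-4) = (30 - 4)*(-4) = 26*(-4) = -104)
sqrt(u + c(6)) = sqrt(-104 + 8) = sqrt(-96) = 4*I*sqrt(6)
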